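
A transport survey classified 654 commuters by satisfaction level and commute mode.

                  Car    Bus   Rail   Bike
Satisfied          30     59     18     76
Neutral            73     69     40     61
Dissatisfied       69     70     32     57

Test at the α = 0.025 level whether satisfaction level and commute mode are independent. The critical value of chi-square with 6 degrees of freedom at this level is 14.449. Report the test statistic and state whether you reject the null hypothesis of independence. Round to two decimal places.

Row totals: 183, 243, 228. Column totals: 172, 198, 90, 194. Grand total N = 654.
Expected counts (row total × column total / N):
  Satisfied, Car: 183×172/654 = 48.128
  Satisfied, Bus: 183×198/654 = 55.404
  Satisfied, Rail: 183×90/654 = 25.183
  Satisfied, Bike: 183×194/654 = 54.284
  Neutral, Car: 243×172/654 = 63.908
  Neutral, Bus: 243×198/654 = 73.569
  Neutral, Rail: 243×90/654 = 33.440
  Neutral, Bike: 243×194/654 = 72.083
  Dissatisfied, Car: 228×172/654 = 59.963
  Dissatisfied, Bus: 228×198/654 = 69.028
  Dissatisfied, Rail: 228×90/654 = 31.376
  Dissatisfied, Bike: 228×194/654 = 67.633
Contributions (O − E)²/E:
  (30 − 48.128)²/48.128 = 6.8281
  (59 − 55.404)²/55.404 = 0.2334
  (18 − 25.183)²/25.183 = 2.0488
  (76 − 54.284)²/54.284 = 8.6874
  (73 − 63.908)²/63.908 = 1.2935
  (69 − 73.569)²/73.569 = 0.2838
  (40 − 33.440)²/33.440 = 1.2869
  (61 − 72.083)²/72.083 = 1.7040
  (69 − 59.963)²/59.963 = 1.3620
  (70 − 69.028)²/69.028 = 0.0137
  (32 − 31.376)²/31.376 = 0.0124
  (57 − 67.633)²/67.633 = 1.6717
χ² = 6.8281 + 0.2334 + 2.0488 + 8.6874 + 1.2935 + 0.2838 + 1.2869 + 1.7040 + 1.3620 + 0.0137 + 0.0124 + 1.6717 = 25.43
df = (3−1)(4−1) = 6. Since 25.43 > 14.449, reject the null hypothesis of independence at α = 0.025.

25.43; reject H₀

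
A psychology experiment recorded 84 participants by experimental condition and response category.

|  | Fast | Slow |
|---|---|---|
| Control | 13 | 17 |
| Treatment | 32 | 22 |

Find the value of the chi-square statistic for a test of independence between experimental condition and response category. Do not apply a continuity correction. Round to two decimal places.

1.97

Row totals: 30, 54. Column totals: 45, 39. Grand total N = 84.
Expected counts (row total × column total / N):
  Control, Fast: 30×45/84 = 16.071
  Control, Slow: 30×39/84 = 13.929
  Treatment, Fast: 54×45/84 = 28.929
  Treatment, Slow: 54×39/84 = 25.071
Contributions (O − E)²/E:
  (13 − 16.071)²/16.071 = 0.5868
  (17 − 13.929)²/13.929 = 0.6771
  (32 − 28.929)²/28.929 = 0.3260
  (22 − 25.071)²/25.071 = 0.3762
χ² = 0.5868 + 0.6771 + 0.3260 + 0.3762 = 1.97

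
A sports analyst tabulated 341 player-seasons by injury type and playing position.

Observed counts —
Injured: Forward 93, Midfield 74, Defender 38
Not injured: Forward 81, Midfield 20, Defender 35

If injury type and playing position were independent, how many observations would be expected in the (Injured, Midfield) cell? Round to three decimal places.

Row total (Injured) = 205; column total (Midfield) = 94; grand total N = 341.
Expected count = (row total × column total) / N = 205 × 94 / 341 = 56.510.

56.510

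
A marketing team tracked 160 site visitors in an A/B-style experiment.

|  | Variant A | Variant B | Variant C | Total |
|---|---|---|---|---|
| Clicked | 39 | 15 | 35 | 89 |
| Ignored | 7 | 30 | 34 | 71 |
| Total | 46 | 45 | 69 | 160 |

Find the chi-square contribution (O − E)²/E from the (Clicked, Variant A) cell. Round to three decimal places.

7.031

Row total (Clicked) = 89; column total (Variant A) = 46; N = 160.
Expected count E = 89 × 46 / 160 = 25.5875.
Contribution = (O − E)²/E = (39 − 25.5875)² / 25.5875 = 7.031.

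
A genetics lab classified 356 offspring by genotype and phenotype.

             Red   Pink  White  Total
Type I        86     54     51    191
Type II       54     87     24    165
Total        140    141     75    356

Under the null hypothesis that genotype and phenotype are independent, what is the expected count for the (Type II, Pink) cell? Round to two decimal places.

Row total (Type II) = 165; column total (Pink) = 141; grand total N = 356.
Expected count = (row total × column total) / N = 165 × 141 / 356 = 65.35.

65.35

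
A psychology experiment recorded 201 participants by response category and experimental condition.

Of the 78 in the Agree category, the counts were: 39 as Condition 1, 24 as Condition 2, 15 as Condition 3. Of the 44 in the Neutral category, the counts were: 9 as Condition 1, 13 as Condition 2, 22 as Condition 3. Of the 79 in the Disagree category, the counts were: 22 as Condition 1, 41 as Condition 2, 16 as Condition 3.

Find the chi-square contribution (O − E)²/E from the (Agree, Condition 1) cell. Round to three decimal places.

5.157

Row total (Agree) = 78; column total (Condition 1) = 70; N = 201.
Expected count E = 78 × 70 / 201 = 27.1642.
Contribution = (O − E)²/E = (39 − 27.1642)² / 27.1642 = 5.157.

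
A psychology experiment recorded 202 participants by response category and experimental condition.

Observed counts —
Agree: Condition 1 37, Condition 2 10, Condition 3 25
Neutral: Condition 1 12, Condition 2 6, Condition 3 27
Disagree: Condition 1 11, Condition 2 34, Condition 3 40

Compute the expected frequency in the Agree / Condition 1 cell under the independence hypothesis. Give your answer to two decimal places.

Row total (Agree) = 72; column total (Condition 1) = 60; grand total N = 202.
Expected count = (row total × column total) / N = 72 × 60 / 202 = 21.39.

21.39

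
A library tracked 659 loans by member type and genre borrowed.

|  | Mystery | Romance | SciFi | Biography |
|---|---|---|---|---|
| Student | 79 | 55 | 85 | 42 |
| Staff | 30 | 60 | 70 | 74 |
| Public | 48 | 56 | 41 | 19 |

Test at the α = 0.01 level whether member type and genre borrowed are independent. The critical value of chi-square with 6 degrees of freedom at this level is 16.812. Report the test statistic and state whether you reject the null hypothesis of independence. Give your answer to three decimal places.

50.044; reject H₀

Row totals: 261, 234, 164. Column totals: 157, 171, 196, 135. Grand total N = 659.
Expected counts (row total × column total / N):
  Student, Mystery: 261×157/659 = 62.1806
  Student, Romance: 261×171/659 = 67.7253
  Student, SciFi: 261×196/659 = 77.6267
  Student, Biography: 261×135/659 = 53.4674
  Staff, Mystery: 234×157/659 = 55.7481
  Staff, Romance: 234×171/659 = 60.7193
  Staff, SciFi: 234×196/659 = 69.5964
  Staff, Biography: 234×135/659 = 47.9363
  Public, Mystery: 164×157/659 = 39.0713
  Public, Romance: 164×171/659 = 42.5554
  Public, SciFi: 164×196/659 = 48.7769
  Public, Biography: 164×135/659 = 33.5964
Contributions (O − E)²/E:
  (79 − 62.1806)²/62.1806 = 4.5495
  (55 − 67.7253)²/67.7253 = 2.3910
  (85 − 77.6267)²/77.6267 = 0.7003
  (42 − 53.4674)²/53.4674 = 2.4595
  (30 − 55.7481)²/55.7481 = 11.8921
  (60 − 60.7193)²/60.7193 = 0.0085
  (70 − 69.5964)²/69.5964 = 0.0023
  (74 − 47.9363)²/47.9363 = 14.1712
  (48 − 39.0713)²/39.0713 = 2.0404
  (56 − 42.5554)²/42.5554 = 4.2476
  (41 − 48.7769)²/48.7769 = 1.2399
  (19 − 33.5964)²/33.5964 = 6.3416
χ² = 4.5495 + 2.3910 + 0.7003 + 2.4595 + 11.8921 + 0.0085 + 0.0023 + 14.1712 + 2.0404 + 4.2476 + 1.2399 + 6.3416 = 50.044
df = (3−1)(4−1) = 6. Since 50.044 > 16.812, reject the null hypothesis of independence at α = 0.01.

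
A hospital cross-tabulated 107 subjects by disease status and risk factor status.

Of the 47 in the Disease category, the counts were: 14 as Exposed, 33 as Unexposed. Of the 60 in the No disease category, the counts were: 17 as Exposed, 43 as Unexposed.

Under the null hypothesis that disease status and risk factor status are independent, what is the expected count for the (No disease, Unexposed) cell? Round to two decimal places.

42.62

Row total (No disease) = 60; column total (Unexposed) = 76; grand total N = 107.
Expected count = (row total × column total) / N = 60 × 76 / 107 = 42.62.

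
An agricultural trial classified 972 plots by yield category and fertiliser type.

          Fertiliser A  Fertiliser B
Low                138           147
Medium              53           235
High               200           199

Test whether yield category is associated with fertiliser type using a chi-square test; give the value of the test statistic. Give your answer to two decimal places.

81.27

Row totals: 285, 288, 399. Column totals: 391, 581. Grand total N = 972.
Expected counts (row total × column total / N):
  Low, Fertiliser A: 285×391/972 = 114.645
  Low, Fertiliser B: 285×581/972 = 170.355
  Medium, Fertiliser A: 288×391/972 = 115.852
  Medium, Fertiliser B: 288×581/972 = 172.148
  High, Fertiliser A: 399×391/972 = 160.503
  High, Fertiliser B: 399×581/972 = 238.497
Contributions (O − E)²/E:
  (138 − 114.645)²/114.645 = 4.7578
  (147 − 170.355)²/170.355 = 3.2019
  (53 − 115.852)²/115.852 = 34.0985
  (235 − 172.148)²/172.148 = 22.9475
  (200 − 160.503)²/160.503 = 9.7195
  (199 − 238.497)²/238.497 = 6.5410
χ² = 4.7578 + 3.2019 + 34.0985 + 22.9475 + 9.7195 + 6.5410 = 81.27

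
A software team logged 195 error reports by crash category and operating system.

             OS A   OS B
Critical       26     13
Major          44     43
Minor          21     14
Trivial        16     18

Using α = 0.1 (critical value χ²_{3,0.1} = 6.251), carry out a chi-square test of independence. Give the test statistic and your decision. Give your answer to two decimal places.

Row totals: 39, 87, 35, 34. Column totals: 107, 88. Grand total N = 195.
Expected counts (row total × column total / N):
  Critical, OS A: 39×107/195 = 21.400
  Critical, OS B: 39×88/195 = 17.600
  Major, OS A: 87×107/195 = 47.738
  Major, OS B: 87×88/195 = 39.262
  Minor, OS A: 35×107/195 = 19.205
  Minor, OS B: 35×88/195 = 15.795
  Trivial, OS A: 34×107/195 = 18.656
  Trivial, OS B: 34×88/195 = 15.344
Contributions (O − E)²/E:
  (26 − 21.400)²/21.400 = 0.9888
  (13 − 17.600)²/17.600 = 1.2023
  (44 − 47.738)²/47.738 = 0.2927
  (43 − 39.262)²/39.262 = 0.3559
  (21 − 19.205)²/19.205 = 0.1678
  (14 − 15.795)²/15.795 = 0.2040
  (16 − 18.656)²/18.656 = 0.3781
  (18 − 15.344)²/15.344 = 0.4597
χ² = 0.9888 + 1.2023 + 0.2927 + 0.3559 + 0.1678 + 0.2040 + 0.3781 + 0.4597 = 4.05
df = (4−1)(2−1) = 3. Since 4.05 < 6.251, fail to reject the null hypothesis of independence at α = 0.1.

4.05; fail to reject H₀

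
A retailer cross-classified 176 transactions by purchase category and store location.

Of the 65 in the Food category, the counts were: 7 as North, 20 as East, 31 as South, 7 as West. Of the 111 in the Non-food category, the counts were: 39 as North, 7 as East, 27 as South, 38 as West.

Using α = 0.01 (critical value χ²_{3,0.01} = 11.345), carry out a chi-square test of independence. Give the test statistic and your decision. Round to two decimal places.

40.92; reject H₀

Row totals: 65, 111. Column totals: 46, 27, 58, 45. Grand total N = 176.
Expected counts (row total × column total / N):
  Food, North: 65×46/176 = 16.9886
  Food, East: 65×27/176 = 9.9716
  Food, South: 65×58/176 = 21.4205
  Food, West: 65×45/176 = 16.6193
  Non-food, North: 111×46/176 = 29.0114
  Non-food, East: 111×27/176 = 17.0284
  Non-food, South: 111×58/176 = 36.5795
  Non-food, West: 111×45/176 = 28.3807
Contributions (O − E)²/E:
  (7 − 16.9886)²/16.9886 = 5.8729
  (20 − 9.9716)²/9.9716 = 10.0855
  (31 − 21.4205)²/21.4205 = 4.2841
  (7 − 16.6193)²/16.6193 = 5.5677
  (39 − 29.0114)²/29.0114 = 3.4391
  (7 − 17.0284)²/17.0284 = 5.9059
  (27 − 36.5795)²/36.5795 = 2.5087
  (38 − 28.3807)²/28.3807 = 3.2603
χ² = 5.8729 + 10.0855 + 4.2841 + 5.5677 + 3.4391 + 5.9059 + 2.5087 + 3.2603 = 40.92
df = (2−1)(4−1) = 3. Since 40.92 > 11.345, reject the null hypothesis of independence at α = 0.01.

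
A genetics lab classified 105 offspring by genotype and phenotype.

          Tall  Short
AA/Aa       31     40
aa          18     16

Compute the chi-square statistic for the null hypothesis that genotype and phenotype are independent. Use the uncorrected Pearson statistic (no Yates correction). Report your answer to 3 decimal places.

0.795

Row totals: 71, 34. Column totals: 49, 56. Grand total N = 105.
Expected counts (row total × column total / N):
  AA/Aa, Tall: 71×49/105 = 33.1333
  AA/Aa, Short: 71×56/105 = 37.8667
  aa, Tall: 34×49/105 = 15.8667
  aa, Short: 34×56/105 = 18.1333
Contributions (O − E)²/E:
  (31 − 33.1333)²/33.1333 = 0.1374
  (40 − 37.8667)²/37.8667 = 0.1202
  (18 − 15.8667)²/15.8667 = 0.2868
  (16 − 18.1333)²/18.1333 = 0.2510
χ² = 0.1374 + 0.1202 + 0.2868 + 0.2510 = 0.795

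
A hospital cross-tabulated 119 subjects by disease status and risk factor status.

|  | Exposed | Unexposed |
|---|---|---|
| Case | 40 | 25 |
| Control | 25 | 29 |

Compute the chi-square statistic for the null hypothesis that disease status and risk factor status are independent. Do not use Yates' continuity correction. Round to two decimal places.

Row totals: 65, 54. Column totals: 65, 54. Grand total N = 119.
Expected counts (row total × column total / N):
  Case, Exposed: 65×65/119 = 35.504
  Case, Unexposed: 65×54/119 = 29.496
  Control, Exposed: 54×65/119 = 29.496
  Control, Unexposed: 54×54/119 = 24.504
Contributions (O − E)²/E:
  (40 − 35.504)²/35.504 = 0.5693
  (25 − 29.496)²/29.496 = 0.6853
  (25 − 29.496)²/29.496 = 0.6853
  (29 − 24.504)²/24.504 = 0.8249
χ² = 0.5693 + 0.6853 + 0.6853 + 0.8249 = 2.76

2.76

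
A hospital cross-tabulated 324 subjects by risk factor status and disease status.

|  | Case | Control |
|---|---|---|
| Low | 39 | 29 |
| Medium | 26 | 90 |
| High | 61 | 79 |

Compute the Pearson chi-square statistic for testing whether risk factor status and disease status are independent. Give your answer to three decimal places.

24.295

Row totals: 68, 116, 140. Column totals: 126, 198. Grand total N = 324.
Expected counts (row total × column total / N):
  Low, Case: 68×126/324 = 26.4444
  Low, Control: 68×198/324 = 41.5556
  Medium, Case: 116×126/324 = 45.1111
  Medium, Control: 116×198/324 = 70.8889
  High, Case: 140×126/324 = 54.4444
  High, Control: 140×198/324 = 85.5556
Contributions (O − E)²/E:
  (39 − 26.4444)²/26.4444 = 5.9613
  (29 − 41.5556)²/41.5556 = 3.7935
  (26 − 45.1111)²/45.1111 = 8.0963
  (90 − 70.8889)²/70.8889 = 5.1522
  (61 − 54.4444)²/54.4444 = 0.7894
  (79 − 85.5556)²/85.5556 = 0.5023
χ² = 5.9613 + 3.7935 + 8.0963 + 5.1522 + 0.7894 + 0.5023 = 24.295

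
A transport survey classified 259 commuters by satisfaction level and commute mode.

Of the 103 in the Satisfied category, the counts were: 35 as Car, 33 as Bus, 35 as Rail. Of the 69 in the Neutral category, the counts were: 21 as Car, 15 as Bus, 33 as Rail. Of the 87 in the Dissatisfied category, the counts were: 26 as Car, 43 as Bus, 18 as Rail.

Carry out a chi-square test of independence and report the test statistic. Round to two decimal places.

Row totals: 103, 69, 87. Column totals: 82, 91, 86. Grand total N = 259.
Expected counts (row total × column total / N):
  Satisfied, Car: 103×82/259 = 32.610
  Satisfied, Bus: 103×91/259 = 36.189
  Satisfied, Rail: 103×86/259 = 34.201
  Neutral, Car: 69×82/259 = 21.846
  Neutral, Bus: 69×91/259 = 24.243
  Neutral, Rail: 69×86/259 = 22.911
  Dissatisfied, Car: 87×82/259 = 27.544
  Dissatisfied, Bus: 87×91/259 = 30.568
  Dissatisfied, Rail: 87×86/259 = 28.888
Contributions (O − E)²/E:
  (35 − 32.610)²/32.610 = 0.1752
  (33 − 36.189)²/36.189 = 0.2810
  (35 − 34.201)²/34.201 = 0.0187
  (21 − 21.846)²/21.846 = 0.0328
  (15 − 24.243)²/24.243 = 3.5240
  (33 − 22.911)²/22.911 = 4.4428
  (26 − 27.544)²/27.544 = 0.0866
  (43 − 30.568)²/30.568 = 5.0561
  (18 − 28.888)²/28.888 = 4.1037
χ² = 0.1752 + 0.2810 + 0.0187 + 0.0328 + 3.5240 + 4.4428 + 0.0866 + 5.0561 + 4.1037 = 17.72

17.72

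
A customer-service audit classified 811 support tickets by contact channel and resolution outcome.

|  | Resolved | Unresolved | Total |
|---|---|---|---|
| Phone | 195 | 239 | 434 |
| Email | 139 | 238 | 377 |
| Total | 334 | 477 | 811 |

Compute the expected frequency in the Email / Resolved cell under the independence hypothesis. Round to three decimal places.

Row total (Email) = 377; column total (Resolved) = 334; grand total N = 811.
Expected count = (row total × column total) / N = 377 × 334 / 811 = 155.263.

155.263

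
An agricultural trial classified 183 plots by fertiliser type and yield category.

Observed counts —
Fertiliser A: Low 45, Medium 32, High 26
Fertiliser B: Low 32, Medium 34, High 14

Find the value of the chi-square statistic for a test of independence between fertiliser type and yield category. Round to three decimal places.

Row totals: 103, 80. Column totals: 77, 66, 40. Grand total N = 183.
Expected counts (row total × column total / N):
  Fertiliser A, Low: 103×77/183 = 43.3388
  Fertiliser A, Medium: 103×66/183 = 37.1475
  Fertiliser A, High: 103×40/183 = 22.5137
  Fertiliser B, Low: 80×77/183 = 33.6612
  Fertiliser B, Medium: 80×66/183 = 28.8525
  Fertiliser B, High: 80×40/183 = 17.4863
Contributions (O − E)²/E:
  (45 − 43.3388)²/43.3388 = 0.0637
  (32 − 37.1475)²/37.1475 = 0.7133
  (26 − 22.5137)²/22.5137 = 0.5399
  (32 − 33.6612)²/33.6612 = 0.0820
  (34 − 28.8525)²/28.8525 = 0.9184
  (14 − 17.4863)²/17.4863 = 0.6951
χ² = 0.0637 + 0.7133 + 0.5399 + 0.0820 + 0.9184 + 0.6951 = 3.012

3.012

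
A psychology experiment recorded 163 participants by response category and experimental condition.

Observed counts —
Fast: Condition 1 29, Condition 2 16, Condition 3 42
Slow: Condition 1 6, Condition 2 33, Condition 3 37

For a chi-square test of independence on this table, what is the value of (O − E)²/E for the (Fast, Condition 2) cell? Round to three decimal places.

Row total (Fast) = 87; column total (Condition 2) = 49; N = 163.
Expected count E = 87 × 49 / 163 = 26.1534.
Contribution = (O − E)²/E = (16 − 26.1534)² / 26.1534 = 3.942.

3.942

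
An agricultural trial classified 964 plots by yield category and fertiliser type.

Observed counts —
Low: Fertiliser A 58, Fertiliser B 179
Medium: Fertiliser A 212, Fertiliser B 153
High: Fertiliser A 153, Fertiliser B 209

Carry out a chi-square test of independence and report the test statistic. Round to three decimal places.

Row totals: 237, 365, 362. Column totals: 423, 541. Grand total N = 964.
Expected counts (row total × column total / N):
  Low, Fertiliser A: 237×423/964 = 103.9948
  Low, Fertiliser B: 237×541/964 = 133.0052
  Medium, Fertiliser A: 365×423/964 = 160.1608
  Medium, Fertiliser B: 365×541/964 = 204.8392
  High, Fertiliser A: 362×423/964 = 158.8444
  High, Fertiliser B: 362×541/964 = 203.1556
Contributions (O − E)²/E:
  (58 − 103.9948)²/103.9948 = 20.3426
  (179 − 133.0052)²/133.0052 = 15.9056
  (212 − 160.1608)²/160.1608 = 16.7788
  (153 − 204.8392)²/204.8392 = 13.1191
  (153 − 158.8444)²/158.8444 = 0.2150
  (209 − 203.1556)²/203.1556 = 0.1681
χ² = 20.3426 + 15.9056 + 16.7788 + 13.1191 + 0.2150 + 0.1681 = 66.529

66.529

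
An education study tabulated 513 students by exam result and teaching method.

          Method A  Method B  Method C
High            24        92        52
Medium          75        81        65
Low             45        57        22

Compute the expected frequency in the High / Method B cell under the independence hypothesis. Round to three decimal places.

Row total (High) = 168; column total (Method B) = 230; grand total N = 513.
Expected count = (row total × column total) / N = 168 × 230 / 513 = 75.322.

75.322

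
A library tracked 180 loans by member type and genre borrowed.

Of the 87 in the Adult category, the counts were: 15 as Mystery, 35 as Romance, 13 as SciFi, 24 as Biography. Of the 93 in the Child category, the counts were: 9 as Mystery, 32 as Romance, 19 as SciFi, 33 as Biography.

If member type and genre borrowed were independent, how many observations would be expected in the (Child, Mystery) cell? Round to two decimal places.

12.40

Row total (Child) = 93; column total (Mystery) = 24; grand total N = 180.
Expected count = (row total × column total) / N = 93 × 24 / 180 = 12.40.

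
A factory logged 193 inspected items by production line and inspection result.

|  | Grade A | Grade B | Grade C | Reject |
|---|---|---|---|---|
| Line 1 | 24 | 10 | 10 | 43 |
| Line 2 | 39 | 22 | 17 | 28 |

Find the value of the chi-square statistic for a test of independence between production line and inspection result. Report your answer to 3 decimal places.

11.294

Row totals: 87, 106. Column totals: 63, 32, 27, 71. Grand total N = 193.
Expected counts (row total × column total / N):
  Line 1, Grade A: 87×63/193 = 28.3990
  Line 1, Grade B: 87×32/193 = 14.4249
  Line 1, Grade C: 87×27/193 = 12.1710
  Line 1, Reject: 87×71/193 = 32.0052
  Line 2, Grade A: 106×63/193 = 34.6010
  Line 2, Grade B: 106×32/193 = 17.5751
  Line 2, Grade C: 106×27/193 = 14.8290
  Line 2, Reject: 106×71/193 = 38.9948
Contributions (O − E)²/E:
  (24 − 28.3990)²/28.3990 = 0.6814
  (10 − 14.4249)²/14.4249 = 1.3574
  (10 − 12.1710)²/12.1710 = 0.3873
  (43 − 32.0052)²/32.0052 = 3.7771
  (39 − 34.6010)²/34.6010 = 0.5593
  (22 − 17.5751)²/17.5751 = 1.1141
  (17 − 14.8290)²/14.8290 = 0.3178
  (28 − 38.9948)²/38.9948 = 3.1000
χ² = 0.6814 + 1.3574 + 0.3873 + 3.7771 + 0.5593 + 1.1141 + 0.3178 + 3.1000 = 11.294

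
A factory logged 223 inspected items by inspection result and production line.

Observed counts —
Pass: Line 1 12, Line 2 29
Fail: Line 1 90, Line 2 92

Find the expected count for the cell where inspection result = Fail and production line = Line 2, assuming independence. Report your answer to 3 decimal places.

98.753

Row total (Fail) = 182; column total (Line 2) = 121; grand total N = 223.
Expected count = (row total × column total) / N = 182 × 121 / 223 = 98.753.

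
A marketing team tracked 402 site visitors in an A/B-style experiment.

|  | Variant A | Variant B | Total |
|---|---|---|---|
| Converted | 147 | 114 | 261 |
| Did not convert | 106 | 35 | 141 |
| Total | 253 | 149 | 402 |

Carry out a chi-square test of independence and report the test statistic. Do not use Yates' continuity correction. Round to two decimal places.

13.95

Grand total N = 402.
Expected counts (row total × column total / N):
  Converted, Variant A: 261×253/402 = 164.261
  Converted, Variant B: 261×149/402 = 96.739
  Did not convert, Variant A: 141×253/402 = 88.739
  Did not convert, Variant B: 141×149/402 = 52.261
Contributions (O − E)²/E:
  (147 − 164.261)²/164.261 = 1.8138
  (114 − 96.739)²/96.739 = 3.0799
  (106 − 88.739)²/88.739 = 3.3575
  (35 − 52.261)²/52.261 = 5.7010
χ² = 1.8138 + 3.0799 + 3.3575 + 5.7010 = 13.95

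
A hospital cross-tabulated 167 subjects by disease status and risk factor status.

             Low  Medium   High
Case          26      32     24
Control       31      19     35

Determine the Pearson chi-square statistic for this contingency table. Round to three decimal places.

Row totals: 82, 85. Column totals: 57, 51, 59. Grand total N = 167.
Expected counts (row total × column total / N):
  Case, Low: 82×57/167 = 27.9880
  Case, Medium: 82×51/167 = 25.0419
  Case, High: 82×59/167 = 28.9701
  Control, Low: 85×57/167 = 29.0120
  Control, Medium: 85×51/167 = 25.9581
  Control, High: 85×59/167 = 30.0299
Contributions (O − E)²/E:
  (26 − 27.9880)²/27.9880 = 0.1412
  (32 − 25.0419)²/25.0419 = 1.9334
  (24 − 28.9701)²/28.9701 = 0.8527
  (31 − 29.0120)²/29.0120 = 0.1362
  (19 − 25.9581)²/25.9581 = 1.8651
  (35 − 30.0299)²/30.0299 = 0.8226
χ² = 0.1412 + 1.9334 + 0.8527 + 0.1362 + 1.8651 + 0.8226 = 5.751

5.751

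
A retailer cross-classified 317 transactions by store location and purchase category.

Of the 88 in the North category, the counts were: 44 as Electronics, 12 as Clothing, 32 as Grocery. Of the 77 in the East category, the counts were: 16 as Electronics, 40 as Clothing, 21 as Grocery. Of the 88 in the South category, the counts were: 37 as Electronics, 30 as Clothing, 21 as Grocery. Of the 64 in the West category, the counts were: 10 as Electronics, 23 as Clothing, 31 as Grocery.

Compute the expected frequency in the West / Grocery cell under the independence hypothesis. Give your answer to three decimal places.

21.199

Row total (West) = 64; column total (Grocery) = 105; grand total N = 317.
Expected count = (row total × column total) / N = 64 × 105 / 317 = 21.199.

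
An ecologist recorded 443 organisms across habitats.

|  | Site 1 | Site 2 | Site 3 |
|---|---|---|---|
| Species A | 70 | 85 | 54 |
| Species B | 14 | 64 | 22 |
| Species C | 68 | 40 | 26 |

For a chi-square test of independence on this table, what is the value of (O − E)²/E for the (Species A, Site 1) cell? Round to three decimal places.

Row total (Species A) = 209; column total (Site 1) = 152; N = 443.
Expected count E = 209 × 152 / 443 = 71.7111.
Contribution = (O − E)²/E = (70 − 71.7111)² / 71.7111 = 0.041.

0.041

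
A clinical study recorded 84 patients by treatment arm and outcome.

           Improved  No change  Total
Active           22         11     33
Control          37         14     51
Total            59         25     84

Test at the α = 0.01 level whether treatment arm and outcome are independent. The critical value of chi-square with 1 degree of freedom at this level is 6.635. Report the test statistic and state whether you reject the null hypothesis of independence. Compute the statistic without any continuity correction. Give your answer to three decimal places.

Grand total N = 84.
Expected counts (row total × column total / N):
  Active, Improved: 33×59/84 = 23.1786
  Active, No change: 33×25/84 = 9.8214
  Control, Improved: 51×59/84 = 35.8214
  Control, No change: 51×25/84 = 15.1786
Contributions (O − E)²/E:
  (22 − 23.1786)²/23.1786 = 0.0599
  (11 − 9.8214)²/9.8214 = 0.1414
  (37 − 35.8214)²/35.8214 = 0.0388
  (14 − 15.1786)²/15.1786 = 0.0915
χ² = 0.0599 + 0.1414 + 0.0388 + 0.0915 = 0.332
df = (2−1)(2−1) = 1. Since 0.332 < 6.635, fail to reject the null hypothesis of independence at α = 0.01.

0.332; fail to reject H₀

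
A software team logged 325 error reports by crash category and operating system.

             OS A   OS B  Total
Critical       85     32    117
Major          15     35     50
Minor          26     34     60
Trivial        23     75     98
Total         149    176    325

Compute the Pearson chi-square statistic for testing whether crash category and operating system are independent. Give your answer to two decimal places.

Grand total N = 325.
Expected counts (row total × column total / N):
  Critical, OS A: 117×149/325 = 53.640
  Critical, OS B: 117×176/325 = 63.360
  Major, OS A: 50×149/325 = 22.923
  Major, OS B: 50×176/325 = 27.077
  Minor, OS A: 60×149/325 = 27.508
  Minor, OS B: 60×176/325 = 32.492
  Trivial, OS A: 98×149/325 = 44.929
  Trivial, OS B: 98×176/325 = 53.071
Contributions (O − E)²/E:
  (85 − 53.640)²/53.640 = 18.3343
  (32 − 63.360)²/63.360 = 15.5216
  (15 − 22.923)²/22.923 = 2.7385
  (35 − 27.077)²/27.077 = 2.3183
  (26 − 27.508)²/27.508 = 0.0827
  (34 − 32.492)²/32.492 = 0.0700
  (23 − 44.929)²/44.929 = 10.7031
  (75 − 53.071)²/53.071 = 9.0611
χ² = 18.3343 + 15.5216 + 2.7385 + 2.3183 + 0.0827 + 0.0700 + 10.7031 + 9.0611 = 58.83

58.83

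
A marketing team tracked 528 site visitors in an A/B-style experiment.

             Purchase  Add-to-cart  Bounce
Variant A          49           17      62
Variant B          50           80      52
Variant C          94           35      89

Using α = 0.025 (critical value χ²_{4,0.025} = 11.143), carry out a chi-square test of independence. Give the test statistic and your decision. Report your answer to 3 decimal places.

55.210; reject H₀

Row totals: 128, 182, 218. Column totals: 193, 132, 203. Grand total N = 528.
Expected counts (row total × column total / N):
  Variant A, Purchase: 128×193/528 = 46.7879
  Variant A, Add-to-cart: 128×132/528 = 32.0000
  Variant A, Bounce: 128×203/528 = 49.2121
  Variant B, Purchase: 182×193/528 = 66.5265
  Variant B, Add-to-cart: 182×132/528 = 45.5000
  Variant B, Bounce: 182×203/528 = 69.9735
  Variant C, Purchase: 218×193/528 = 79.6856
  Variant C, Add-to-cart: 218×132/528 = 54.5000
  Variant C, Bounce: 218×203/528 = 83.8144
Contributions (O − E)²/E:
  (49 − 46.7879)²/46.7879 = 0.1046
  (17 − 32.0000)²/32.0000 = 7.0313
  (62 − 49.2121)²/49.2121 = 3.3230
  (50 − 66.5265)²/66.5265 = 4.1055
  (80 − 45.5000)²/45.5000 = 26.1593
  (52 − 69.9735)²/69.9735 = 4.6167
  (94 − 79.6856)²/79.6856 = 2.5714
  (35 − 54.5000)²/54.5000 = 6.9771
  (89 − 83.8144)²/83.8144 = 0.3208
χ² = 0.1046 + 7.0313 + 3.3230 + 4.1055 + 26.1593 + 4.6167 + 2.5714 + 6.9771 + 0.3208 = 55.210
df = (3−1)(3−1) = 4. Since 55.210 > 11.143, reject the null hypothesis of independence at α = 0.025.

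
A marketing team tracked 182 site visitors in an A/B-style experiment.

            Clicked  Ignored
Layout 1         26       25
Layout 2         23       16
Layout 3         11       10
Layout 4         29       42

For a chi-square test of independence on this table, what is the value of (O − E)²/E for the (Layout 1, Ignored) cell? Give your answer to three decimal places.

0.043

Row total (Layout 1) = 51; column total (Ignored) = 93; N = 182.
Expected count E = 51 × 93 / 182 = 26.0604.
Contribution = (O − E)²/E = (25 − 26.0604)² / 26.0604 = 0.043.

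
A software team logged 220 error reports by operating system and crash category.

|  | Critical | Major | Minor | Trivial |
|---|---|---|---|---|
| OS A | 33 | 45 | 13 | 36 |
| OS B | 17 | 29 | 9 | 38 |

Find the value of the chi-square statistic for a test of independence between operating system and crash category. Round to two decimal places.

Row totals: 127, 93. Column totals: 50, 74, 22, 74. Grand total N = 220.
Expected counts (row total × column total / N):
  OS A, Critical: 127×50/220 = 28.864
  OS A, Major: 127×74/220 = 42.718
  OS A, Minor: 127×22/220 = 12.700
  OS A, Trivial: 127×74/220 = 42.718
  OS B, Critical: 93×50/220 = 21.136
  OS B, Major: 93×74/220 = 31.282
  OS B, Minor: 93×22/220 = 9.300
  OS B, Trivial: 93×74/220 = 31.282
Contributions (O − E)²/E:
  (33 − 28.864)²/28.864 = 0.5927
  (45 − 42.718)²/42.718 = 0.1219
  (13 − 12.700)²/12.700 = 0.0071
  (36 − 42.718)²/42.718 = 1.0565
  (17 − 21.136)²/21.136 = 0.8094
  (29 − 31.282)²/31.282 = 0.1665
  (9 − 9.300)²/9.300 = 0.0097
  (38 − 31.282)²/31.282 = 1.4427
χ² = 0.5927 + 0.1219 + 0.0071 + 1.0565 + 0.8094 + 0.1665 + 0.0097 + 1.4427 = 4.21

4.21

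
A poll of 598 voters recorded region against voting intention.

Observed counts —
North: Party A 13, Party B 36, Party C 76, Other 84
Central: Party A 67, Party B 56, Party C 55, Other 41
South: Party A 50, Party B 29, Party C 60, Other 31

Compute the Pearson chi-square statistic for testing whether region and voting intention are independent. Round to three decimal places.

70.105

Row totals: 209, 219, 170. Column totals: 130, 121, 191, 156. Grand total N = 598.
Expected counts (row total × column total / N):
  North, Party A: 209×130/598 = 45.4348
  North, Party B: 209×121/598 = 42.2893
  North, Party C: 209×191/598 = 66.7542
  North, Other: 209×156/598 = 54.5217
  Central, Party A: 219×130/598 = 47.6087
  Central, Party B: 219×121/598 = 44.3127
  Central, Party C: 219×191/598 = 69.9482
  Central, Other: 219×156/598 = 57.1304
  South, Party A: 170×130/598 = 36.9565
  South, Party B: 170×121/598 = 34.3980
  South, Party C: 170×191/598 = 54.2977
  South, Other: 170×156/598 = 44.3478
Contributions (O − E)²/E:
  (13 − 45.4348)²/45.4348 = 23.1544
  (36 − 42.2893)²/42.2893 = 0.9353
  (76 − 66.7542)²/66.7542 = 1.2806
  (84 − 54.5217)²/54.5217 = 15.9381
  (67 − 47.6087)²/47.6087 = 7.8982
  (56 − 44.3127)²/44.3127 = 3.0825
  (55 − 69.9482)²/69.9482 = 3.1945
  (41 − 57.1304)²/57.1304 = 4.5543
  (50 − 36.9565)²/36.9565 = 4.6036
  (29 − 34.3980)²/34.3980 = 0.8471
  (60 − 54.2977)²/54.2977 = 0.5989
  (31 − 44.3478)²/44.3478 = 4.0174
χ² = 23.1544 + 0.9353 + 1.2806 + 15.9381 + 7.8982 + 3.0825 + 3.1945 + 4.5543 + 4.6036 + 0.8471 + 0.5989 + 4.0174 = 70.105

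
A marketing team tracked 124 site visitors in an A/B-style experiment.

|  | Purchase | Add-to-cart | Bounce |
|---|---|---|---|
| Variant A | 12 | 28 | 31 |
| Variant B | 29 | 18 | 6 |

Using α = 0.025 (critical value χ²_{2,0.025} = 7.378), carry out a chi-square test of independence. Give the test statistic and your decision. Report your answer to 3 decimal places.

Row totals: 71, 53. Column totals: 41, 46, 37. Grand total N = 124.
Expected counts (row total × column total / N):
  Variant A, Purchase: 71×41/124 = 23.4758
  Variant A, Add-to-cart: 71×46/124 = 26.3387
  Variant A, Bounce: 71×37/124 = 21.1855
  Variant B, Purchase: 53×41/124 = 17.5242
  Variant B, Add-to-cart: 53×46/124 = 19.6613
  Variant B, Bounce: 53×37/124 = 15.8145
Contributions (O − E)²/E:
  (12 − 23.4758)²/23.4758 = 5.6098
  (28 − 26.3387)²/26.3387 = 0.1048
  (31 − 21.1855)²/21.1855 = 4.5467
  (29 − 17.5242)²/17.5242 = 7.5150
  (18 − 19.6613)²/19.6613 = 0.1404
  (6 − 15.8145)²/15.8145 = 6.0909
χ² = 5.6098 + 0.1048 + 4.5467 + 7.5150 + 0.1404 + 6.0909 = 24.008
df = (2−1)(3−1) = 2. Since 24.008 > 7.378, reject the null hypothesis of independence at α = 0.025.

24.008; reject H₀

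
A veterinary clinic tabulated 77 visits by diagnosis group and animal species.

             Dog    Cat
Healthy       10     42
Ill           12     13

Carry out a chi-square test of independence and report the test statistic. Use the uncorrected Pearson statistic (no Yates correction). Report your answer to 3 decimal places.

Row totals: 52, 25. Column totals: 22, 55. Grand total N = 77.
Expected counts (row total × column total / N):
  Healthy, Dog: 52×22/77 = 14.8571
  Healthy, Cat: 52×55/77 = 37.1429
  Ill, Dog: 25×22/77 = 7.1429
  Ill, Cat: 25×55/77 = 17.8571
Contributions (O − E)²/E:
  (10 − 14.8571)²/14.8571 = 1.5879
  (42 − 37.1429)²/37.1429 = 0.6352
  (12 − 7.1429)²/7.1429 = 3.3028
  (13 − 17.8571)²/17.8571 = 1.3211
χ² = 1.5879 + 0.6352 + 3.3028 + 1.3211 = 6.847

6.847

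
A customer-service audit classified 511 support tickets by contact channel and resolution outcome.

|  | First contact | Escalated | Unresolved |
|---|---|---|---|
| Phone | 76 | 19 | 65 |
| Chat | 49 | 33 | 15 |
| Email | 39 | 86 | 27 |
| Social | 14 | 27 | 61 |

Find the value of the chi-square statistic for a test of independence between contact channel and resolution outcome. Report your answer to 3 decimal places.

125.444

Row totals: 160, 97, 152, 102. Column totals: 178, 165, 168. Grand total N = 511.
Expected counts (row total × column total / N):
  Phone, First contact: 160×178/511 = 55.73386
  Phone, Escalated: 160×165/511 = 51.66341
  Phone, Unresolved: 160×168/511 = 52.60274
  Chat, First contact: 97×178/511 = 33.78865
  Chat, Escalated: 97×165/511 = 31.32094
  Chat, Unresolved: 97×168/511 = 31.89041
  Email, First contact: 152×178/511 = 52.94716
  Email, Escalated: 152×165/511 = 49.08023
  Email, Unresolved: 152×168/511 = 49.97260
  Social, First contact: 102×178/511 = 35.53033
  Social, Escalated: 102×165/511 = 32.93542
  Social, Unresolved: 102×168/511 = 33.53425
Contributions (O − E)²/E:
  (76 − 55.73386)²/55.73386 = 7.3692
  (19 − 51.66341)²/51.66341 = 20.6509
  (65 − 52.60274)²/52.60274 = 2.9217
  (49 − 33.78865)²/33.78865 = 6.8480
  (33 − 31.32094)²/31.32094 = 0.0900
  (15 − 31.89041)²/31.89041 = 8.9458
  (39 − 52.94716)²/52.94716 = 3.6739
  (86 − 49.08023)²/49.08023 = 27.7723
  (27 − 49.97260)²/49.97260 = 10.5606
  (14 − 35.53033)²/35.53033 = 13.0467
  (27 − 32.93542)²/32.93542 = 1.0696
  (61 − 33.53425)²/33.53425 = 22.4954
χ² = 7.3692 + 20.6509 + 2.9217 + 6.8480 + 0.0900 + 8.9458 + 3.6739 + 27.7723 + 10.5606 + 13.0467 + 1.0696 + 22.4954 = 125.444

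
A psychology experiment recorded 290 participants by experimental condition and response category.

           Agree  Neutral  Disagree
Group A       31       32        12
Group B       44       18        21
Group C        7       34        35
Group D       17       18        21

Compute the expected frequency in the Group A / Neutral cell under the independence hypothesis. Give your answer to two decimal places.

Row total (Group A) = 75; column total (Neutral) = 102; grand total N = 290.
Expected count = (row total × column total) / N = 75 × 102 / 290 = 26.38.

26.38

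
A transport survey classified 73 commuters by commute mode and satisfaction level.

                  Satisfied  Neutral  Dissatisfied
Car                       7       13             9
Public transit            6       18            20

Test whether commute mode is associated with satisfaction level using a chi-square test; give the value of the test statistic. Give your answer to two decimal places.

2.06

Row totals: 29, 44. Column totals: 13, 31, 29. Grand total N = 73.
Expected counts (row total × column total / N):
  Car, Satisfied: 29×13/73 = 5.164
  Car, Neutral: 29×31/73 = 12.315
  Car, Dissatisfied: 29×29/73 = 11.521
  Public transit, Satisfied: 44×13/73 = 7.836
  Public transit, Neutral: 44×31/73 = 18.685
  Public transit, Dissatisfied: 44×29/73 = 17.479
Contributions (O − E)²/E:
  (7 − 5.164)²/5.164 = 0.6528
  (13 − 12.315)²/12.315 = 0.0381
  (9 − 11.521)²/11.521 = 0.5516
  (6 − 7.836)²/7.836 = 0.4302
  (18 − 18.685)²/18.685 = 0.0251
  (20 − 17.479)²/17.479 = 0.3636
χ² = 0.6528 + 0.0381 + 0.5516 + 0.4302 + 0.0251 + 0.3636 = 2.06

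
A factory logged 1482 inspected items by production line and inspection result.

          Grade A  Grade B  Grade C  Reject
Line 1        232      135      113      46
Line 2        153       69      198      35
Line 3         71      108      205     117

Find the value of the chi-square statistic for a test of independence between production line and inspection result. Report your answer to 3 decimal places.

Row totals: 526, 455, 501. Column totals: 456, 312, 516, 198. Grand total N = 1482.
Expected counts (row total × column total / N):
  Line 1, Grade A: 526×456/1482 = 161.8462
  Line 1, Grade B: 526×312/1482 = 110.7368
  Line 1, Grade C: 526×516/1482 = 183.1417
  Line 1, Reject: 526×198/1482 = 70.2753
  Line 2, Grade A: 455×456/1482 = 140.0000
  Line 2, Grade B: 455×312/1482 = 95.7895
  Line 2, Grade C: 455×516/1482 = 158.4211
  Line 2, Reject: 455×198/1482 = 60.7895
  Line 3, Grade A: 501×456/1482 = 154.1538
  Line 3, Grade B: 501×312/1482 = 105.4737
  Line 3, Grade C: 501×516/1482 = 174.4372
  Line 3, Reject: 501×198/1482 = 66.9352
Contributions (O − E)²/E:
  (232 − 161.8462)²/161.8462 = 30.4088
  (135 − 110.7368)²/110.7368 = 5.3162
  (113 − 183.1417)²/183.1417 = 26.8637
  (46 − 70.2753)²/70.2753 = 8.3855
  (153 − 140.0000)²/140.0000 = 1.2071
  (69 − 95.7895)²/95.7895 = 7.4922
  (198 − 158.4211)²/158.4211 = 9.8881
  (35 − 60.7895)²/60.7895 = 10.9410
  (71 − 154.1538)²/154.1538 = 44.8549
  (108 − 105.4737)²/105.4737 = 0.0605
  (205 − 174.4372)²/174.4372 = 5.3548
  (117 − 66.9352)²/66.9352 = 37.4464
χ² = 30.4088 + 5.3162 + 26.8637 + 8.3855 + 1.2071 + 7.4922 + 9.8881 + 10.9410 + 44.8549 + 0.0605 + 5.3548 + 37.4464 = 188.219

188.219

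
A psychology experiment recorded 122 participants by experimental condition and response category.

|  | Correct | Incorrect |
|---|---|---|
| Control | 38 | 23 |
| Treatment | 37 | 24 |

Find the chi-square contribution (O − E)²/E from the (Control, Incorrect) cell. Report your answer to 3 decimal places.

Row total (Control) = 61; column total (Incorrect) = 47; N = 122.
Expected count E = 61 × 47 / 122 = 23.5000.
Contribution = (O − E)²/E = (23 − 23.5000)² / 23.5000 = 0.011.

0.011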